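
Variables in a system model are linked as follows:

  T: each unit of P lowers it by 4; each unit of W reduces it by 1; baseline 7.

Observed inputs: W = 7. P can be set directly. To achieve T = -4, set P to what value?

P = 1

Substituting into the T equation gives T = -4*P.
Solve -4*P = -4: P = -4 / -4 = 1.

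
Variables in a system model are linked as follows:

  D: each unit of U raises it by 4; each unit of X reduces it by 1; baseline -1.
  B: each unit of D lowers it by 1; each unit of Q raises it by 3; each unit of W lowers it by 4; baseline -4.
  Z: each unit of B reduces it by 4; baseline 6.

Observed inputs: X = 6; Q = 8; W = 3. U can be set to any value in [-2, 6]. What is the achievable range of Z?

-86 to 42

Substituting into the D equation gives D = 4*U - 7.
Substituting into the B equation gives B = -4*U + 15.
Substituting into the Z equation gives Z = 16*U - 54.
Linear in U, so extremes are at the endpoints: U = -2 gives Z = -86; U = 6 gives Z = 42.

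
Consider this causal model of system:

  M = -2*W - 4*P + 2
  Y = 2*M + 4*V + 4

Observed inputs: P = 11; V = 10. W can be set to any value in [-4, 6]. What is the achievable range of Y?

Substituting into the M equation gives M = -2*W - 42.
So Y = -4*W - 40.
Linear in W, so extremes are at the endpoints: W = -4 gives Y = -24; W = 6 gives Y = -64.

-64 to -24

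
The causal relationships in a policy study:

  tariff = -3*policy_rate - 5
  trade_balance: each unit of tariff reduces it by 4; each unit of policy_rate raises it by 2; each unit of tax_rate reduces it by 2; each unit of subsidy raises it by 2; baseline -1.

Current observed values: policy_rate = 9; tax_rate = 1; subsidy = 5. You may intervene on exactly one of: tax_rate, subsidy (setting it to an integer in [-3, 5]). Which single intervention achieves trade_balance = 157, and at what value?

Intervening on tax_rate: with other inputs at their observed values, trade_balance = -2*tax_rate + 155. Solving for 157 gives tax_rate = -1, within [-3, 5].
Intervening on subsidy: trade_balance = 2*subsidy + 143. Reaching 157 requires subsidy = 7, outside [-3, 5].

set tax_rate = -1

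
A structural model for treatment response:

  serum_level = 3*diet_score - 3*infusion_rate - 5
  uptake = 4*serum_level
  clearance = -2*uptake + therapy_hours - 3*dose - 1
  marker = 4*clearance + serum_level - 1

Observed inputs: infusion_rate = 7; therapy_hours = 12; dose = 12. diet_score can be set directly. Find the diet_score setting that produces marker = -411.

diet_score = 12

Substituting into the serum_level equation gives serum_level = 3*diet_score - 26.
Substituting into the uptake equation gives uptake = 12*diet_score - 104.
Substituting into the clearance equation gives clearance = -24*diet_score + 183.
Substituting into the marker equation gives marker = -93*diet_score + 705.
Solve -93*diet_score + 705 = -411: diet_score = (-411 - 705) / -93 = 12.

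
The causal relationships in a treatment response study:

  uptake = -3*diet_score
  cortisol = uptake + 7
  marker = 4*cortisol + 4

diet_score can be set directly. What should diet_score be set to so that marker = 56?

Substituting into the cortisol equation gives cortisol = -3*diet_score + 7.
This gives marker = -12*diet_score + 32.
Solve -12*diet_score + 32 = 56: diet_score = (56 - 32) / -12 = -2.

diet_score = -2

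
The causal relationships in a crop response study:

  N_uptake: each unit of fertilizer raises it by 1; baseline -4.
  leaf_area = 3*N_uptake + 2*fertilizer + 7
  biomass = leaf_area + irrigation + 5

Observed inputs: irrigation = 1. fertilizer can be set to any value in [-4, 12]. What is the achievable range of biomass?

Substituting into the leaf_area equation gives leaf_area = 5*fertilizer - 5.
Substituting into the biomass equation gives biomass = 5*fertilizer + 1.
Linear in fertilizer, so extremes are at the endpoints: fertilizer = -4 gives biomass = -19; fertilizer = 12 gives biomass = 61.

-19 to 61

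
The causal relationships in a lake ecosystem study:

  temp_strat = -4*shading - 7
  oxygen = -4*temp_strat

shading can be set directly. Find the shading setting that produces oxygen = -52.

shading = -5

Substituting into the oxygen equation gives oxygen = 16*shading + 28.
Solve 16*shading + 28 = -52: shading = (-52 - 28) / 16 = -5.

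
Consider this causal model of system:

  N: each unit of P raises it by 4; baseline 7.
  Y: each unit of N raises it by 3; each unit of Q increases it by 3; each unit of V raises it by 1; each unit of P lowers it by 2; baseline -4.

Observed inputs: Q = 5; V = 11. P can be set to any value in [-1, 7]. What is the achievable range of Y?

Substituting into the Y equation gives Y = 10*P + 43.
Linear in P, so extremes are at the endpoints: P = -1 gives Y = 33; P = 7 gives Y = 113.

33 to 113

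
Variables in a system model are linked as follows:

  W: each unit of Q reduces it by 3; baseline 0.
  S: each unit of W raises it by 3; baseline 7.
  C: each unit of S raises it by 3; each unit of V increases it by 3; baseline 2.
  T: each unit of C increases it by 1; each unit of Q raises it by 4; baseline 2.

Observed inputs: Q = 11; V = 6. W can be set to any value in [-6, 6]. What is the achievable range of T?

Intervening on W fixes its value directly, overriding its dependence on Q.
Substituting into the C equation gives C = 9*W + 41.
This gives T = 9*W + 87.
Linear in W, so extremes are at the endpoints: W = -6 gives T = 33; W = 6 gives T = 141.

33 to 141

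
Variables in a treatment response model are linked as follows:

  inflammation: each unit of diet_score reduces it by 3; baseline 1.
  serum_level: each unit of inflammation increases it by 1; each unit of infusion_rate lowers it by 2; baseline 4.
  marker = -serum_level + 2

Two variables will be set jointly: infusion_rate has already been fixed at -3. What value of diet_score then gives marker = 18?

With infusion_rate held at -3:
Substituting into the serum_level equation gives serum_level = -3*diet_score + 11.
Substituting into the marker equation gives marker = 3*diet_score - 9.
Solve 3*diet_score - 9 = 18: diet_score = (18 + 9) / 3 = 9.

diet_score = 9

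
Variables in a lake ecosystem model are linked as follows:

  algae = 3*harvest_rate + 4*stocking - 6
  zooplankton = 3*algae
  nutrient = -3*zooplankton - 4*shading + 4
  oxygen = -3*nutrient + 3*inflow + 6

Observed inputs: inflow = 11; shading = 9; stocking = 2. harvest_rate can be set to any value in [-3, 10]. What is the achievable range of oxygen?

Substituting into the algae equation gives algae = 3*harvest_rate + 2.
This gives zooplankton = 9*harvest_rate + 6.
Substituting into the nutrient equation gives nutrient = -27*harvest_rate - 50.
oxygen becomes 81*harvest_rate + 189.
Linear in harvest_rate, so extremes are at the endpoints: harvest_rate = -3 gives oxygen = -54; harvest_rate = 10 gives oxygen = 999.

-54 to 999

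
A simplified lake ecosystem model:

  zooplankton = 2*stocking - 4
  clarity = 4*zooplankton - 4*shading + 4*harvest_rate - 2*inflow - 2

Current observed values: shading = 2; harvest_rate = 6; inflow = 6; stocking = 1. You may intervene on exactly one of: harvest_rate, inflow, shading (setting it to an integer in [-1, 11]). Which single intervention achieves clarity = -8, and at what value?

set inflow = 7

Intervening on harvest_rate: clarity = 4*harvest_rate - 30. Reaching -8 requires harvest_rate = 11/2, not an integer.
Intervening on inflow: with other inputs at their observed values, clarity = -2*inflow + 6. Solving for -8 gives inflow = 7, within [-1, 11].
Intervening on shading: clarity = -4*shading + 2. Reaching -8 requires shading = 5/2, not an integer.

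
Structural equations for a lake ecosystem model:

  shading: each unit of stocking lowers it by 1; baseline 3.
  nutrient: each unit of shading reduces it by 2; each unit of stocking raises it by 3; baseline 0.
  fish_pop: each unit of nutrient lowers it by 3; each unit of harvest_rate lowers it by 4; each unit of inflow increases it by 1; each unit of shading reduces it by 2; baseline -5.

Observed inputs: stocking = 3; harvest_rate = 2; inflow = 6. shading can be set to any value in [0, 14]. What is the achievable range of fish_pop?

Intervening on shading fixes its value directly, overriding its dependence on stocking.
Substituting into the nutrient equation gives nutrient = -2*shading + 9.
This gives fish_pop = 4*shading - 34.
Linear in shading, so extremes are at the endpoints: shading = 0 gives fish_pop = -34; shading = 14 gives fish_pop = 22.

-34 to 22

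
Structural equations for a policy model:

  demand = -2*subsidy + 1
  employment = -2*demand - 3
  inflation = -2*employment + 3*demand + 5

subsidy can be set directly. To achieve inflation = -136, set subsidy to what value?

Substituting into the employment equation gives employment = 4*subsidy - 5.
So inflation = -14*subsidy + 18.
Solve -14*subsidy + 18 = -136: subsidy = (-136 - 18) / -14 = 11.

subsidy = 11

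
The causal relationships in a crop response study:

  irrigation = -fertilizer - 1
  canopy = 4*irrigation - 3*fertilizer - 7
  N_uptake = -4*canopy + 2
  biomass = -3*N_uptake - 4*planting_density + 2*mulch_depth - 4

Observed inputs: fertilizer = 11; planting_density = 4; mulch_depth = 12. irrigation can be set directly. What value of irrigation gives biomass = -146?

irrigation = 7

Intervening on irrigation fixes its value directly, overriding its dependence on fertilizer.
Substituting into the canopy equation gives canopy = 4*irrigation - 40.
N_uptake becomes -16*irrigation + 162.
biomass becomes 48*irrigation - 482.
Solve 48*irrigation - 482 = -146: irrigation = (-146 + 482) / 48 = 7.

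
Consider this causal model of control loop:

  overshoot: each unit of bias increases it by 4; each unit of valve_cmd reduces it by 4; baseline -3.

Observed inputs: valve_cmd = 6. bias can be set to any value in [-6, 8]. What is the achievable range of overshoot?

-51 to 5

Substituting into the overshoot equation gives overshoot = 4*bias - 27.
Linear in bias, so extremes are at the endpoints: bias = -6 gives overshoot = -51; bias = 8 gives overshoot = 5.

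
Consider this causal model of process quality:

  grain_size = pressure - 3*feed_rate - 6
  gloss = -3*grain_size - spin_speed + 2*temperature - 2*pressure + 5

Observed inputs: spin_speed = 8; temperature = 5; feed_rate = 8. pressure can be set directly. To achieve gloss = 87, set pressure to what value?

Substituting into the grain_size equation gives grain_size = pressure - 30.
Substituting into the gloss equation gives gloss = -5*pressure + 97.
Solve -5*pressure + 97 = 87: pressure = (87 - 97) / -5 = 2.

pressure = 2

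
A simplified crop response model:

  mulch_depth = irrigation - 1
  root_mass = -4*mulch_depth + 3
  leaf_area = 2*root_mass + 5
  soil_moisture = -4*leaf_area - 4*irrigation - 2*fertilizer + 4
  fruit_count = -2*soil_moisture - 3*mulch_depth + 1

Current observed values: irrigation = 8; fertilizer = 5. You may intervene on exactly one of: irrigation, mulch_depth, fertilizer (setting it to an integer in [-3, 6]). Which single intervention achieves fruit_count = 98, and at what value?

Intervening on irrigation: fruit_count = -59*irrigation + 168. Reaching 98 requires irrigation = 70/59, not an integer.
Intervening on mulch_depth: with other inputs at their observed values, fruit_count = -67*mulch_depth + 165. Solving for 98 gives mulch_depth = 1, within [-3, 6].
Intervening on fertilizer: fruit_count = 4*fertilizer - 324. Reaching 98 requires fertilizer = 211/2, not an integer.

set mulch_depth = 1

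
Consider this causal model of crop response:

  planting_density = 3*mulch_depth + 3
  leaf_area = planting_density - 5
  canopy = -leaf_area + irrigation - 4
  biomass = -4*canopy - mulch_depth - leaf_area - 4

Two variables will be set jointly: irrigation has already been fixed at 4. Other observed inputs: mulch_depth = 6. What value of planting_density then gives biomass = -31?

planting_density = -2

With irrigation held at 4:
Intervening on planting_density fixes its value directly, overriding its dependence on mulch_depth.
Substituting into the canopy equation gives canopy = -planting_density + 5.
Substituting into the biomass equation gives biomass = 3*planting_density - 25.
Solve 3*planting_density - 25 = -31: planting_density = (-31 + 25) / 3 = -2.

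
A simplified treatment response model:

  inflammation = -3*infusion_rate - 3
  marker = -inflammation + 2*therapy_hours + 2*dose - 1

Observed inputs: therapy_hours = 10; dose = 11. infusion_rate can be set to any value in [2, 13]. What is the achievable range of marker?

50 to 83

Substituting into the marker equation gives marker = 3*infusion_rate + 44.
Linear in infusion_rate, so extremes are at the endpoints: infusion_rate = 2 gives marker = 50; infusion_rate = 13 gives marker = 83.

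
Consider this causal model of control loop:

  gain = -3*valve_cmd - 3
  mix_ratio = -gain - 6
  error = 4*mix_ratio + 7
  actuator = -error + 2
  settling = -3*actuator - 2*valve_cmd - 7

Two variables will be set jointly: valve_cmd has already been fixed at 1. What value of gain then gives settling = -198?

With valve_cmd held at 1:
Intervening on gain fixes its value directly, overriding its dependence on valve_cmd.
Substituting into the error equation gives error = -4*gain - 17.
Substituting into the actuator equation gives actuator = 4*gain + 19.
Substituting into the settling equation gives settling = -12*gain - 66.
Solve -12*gain - 66 = -198: gain = (-198 + 66) / -12 = 11.

gain = 11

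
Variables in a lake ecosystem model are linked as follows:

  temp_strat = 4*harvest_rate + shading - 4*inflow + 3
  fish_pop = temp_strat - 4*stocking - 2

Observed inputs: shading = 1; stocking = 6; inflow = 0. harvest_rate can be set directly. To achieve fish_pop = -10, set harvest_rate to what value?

harvest_rate = 3

Substituting into the temp_strat equation gives temp_strat = 4*harvest_rate + 4.
So fish_pop = 4*harvest_rate - 22.
Solve 4*harvest_rate - 22 = -10: harvest_rate = (-10 + 22) / 4 = 3.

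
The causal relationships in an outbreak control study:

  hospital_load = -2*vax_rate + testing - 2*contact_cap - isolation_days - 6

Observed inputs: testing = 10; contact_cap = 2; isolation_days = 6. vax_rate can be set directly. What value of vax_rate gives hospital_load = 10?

vax_rate = -8

Substituting into the hospital_load equation gives hospital_load = -2*vax_rate - 6.
Solve -2*vax_rate - 6 = 10: vax_rate = (10 + 6) / -2 = -8.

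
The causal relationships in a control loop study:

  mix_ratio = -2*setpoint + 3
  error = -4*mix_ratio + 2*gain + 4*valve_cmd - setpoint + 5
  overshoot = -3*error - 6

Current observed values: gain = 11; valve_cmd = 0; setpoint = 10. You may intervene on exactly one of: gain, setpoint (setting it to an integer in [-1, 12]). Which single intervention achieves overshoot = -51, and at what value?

Intervening on gain: overshoot = -6*gain - 195. Reaching -51 requires gain = -24, outside [-1, 12].
Intervening on setpoint: with other inputs at their observed values, overshoot = -21*setpoint - 51. Solving for -51 gives setpoint = 0, within [-1, 12].

set setpoint = 0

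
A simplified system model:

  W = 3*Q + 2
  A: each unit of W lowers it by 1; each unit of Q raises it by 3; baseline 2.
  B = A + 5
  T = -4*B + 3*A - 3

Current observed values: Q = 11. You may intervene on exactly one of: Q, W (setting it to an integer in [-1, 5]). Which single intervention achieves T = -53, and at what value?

Intervening on Q: the paths from Q to T cancel (net effect zero), leaving T = -23; -53 is unreachable this way.
Intervening on W: with other inputs at their observed values, T = W - 58. Solving for -53 gives W = 5, within [-1, 5].

set W = 5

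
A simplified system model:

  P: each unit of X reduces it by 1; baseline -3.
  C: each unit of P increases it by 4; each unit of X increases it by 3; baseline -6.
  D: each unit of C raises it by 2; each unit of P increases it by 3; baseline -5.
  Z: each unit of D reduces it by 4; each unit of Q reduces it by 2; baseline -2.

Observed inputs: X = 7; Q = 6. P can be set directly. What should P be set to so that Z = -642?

P = 12

Intervening on P fixes its value directly, overriding its dependence on X.
Substituting into the C equation gives C = 4*P + 15.
D becomes 11*P + 25.
This gives Z = -44*P - 114.
Solve -44*P - 114 = -642: P = (-642 + 114) / -44 = 12.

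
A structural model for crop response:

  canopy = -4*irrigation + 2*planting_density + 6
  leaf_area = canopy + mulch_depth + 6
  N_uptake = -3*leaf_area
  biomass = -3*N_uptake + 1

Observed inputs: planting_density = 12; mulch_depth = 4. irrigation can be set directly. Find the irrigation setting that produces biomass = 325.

Substituting into the canopy equation gives canopy = -4*irrigation + 30.
Substituting into the leaf_area equation gives leaf_area = -4*irrigation + 40.
This gives N_uptake = 12*irrigation - 120.
biomass becomes -36*irrigation + 361.
Solve -36*irrigation + 361 = 325: irrigation = (325 - 361) / -36 = 1.

irrigation = 1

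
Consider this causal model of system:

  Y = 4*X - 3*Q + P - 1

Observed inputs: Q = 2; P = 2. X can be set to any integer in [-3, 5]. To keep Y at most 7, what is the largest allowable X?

Substituting into the Y equation gives Y = 4*X - 5.
Require 4*X - 5 ≤ 7, so X ≤ 3.
The largest integer in [-3, 5] satisfying this is 3.

X = 3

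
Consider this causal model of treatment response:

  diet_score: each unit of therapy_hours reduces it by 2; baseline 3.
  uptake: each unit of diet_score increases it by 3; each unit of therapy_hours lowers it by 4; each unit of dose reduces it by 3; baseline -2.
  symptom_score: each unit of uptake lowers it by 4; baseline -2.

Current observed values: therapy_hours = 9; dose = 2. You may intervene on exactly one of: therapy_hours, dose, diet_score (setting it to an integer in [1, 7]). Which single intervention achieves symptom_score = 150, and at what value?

Intervening on therapy_hours: symptom_score = 40*therapy_hours - 6. Reaching 150 requires therapy_hours = 39/10, not an integer.
Intervening on dose: symptom_score = 12*dose + 330. Reaching 150 requires dose = -15, outside [1, 7].
Intervening on diet_score: with other inputs at their observed values, symptom_score = -12*diet_score + 174. Solving for 150 gives diet_score = 2, within [1, 7].

set diet_score = 2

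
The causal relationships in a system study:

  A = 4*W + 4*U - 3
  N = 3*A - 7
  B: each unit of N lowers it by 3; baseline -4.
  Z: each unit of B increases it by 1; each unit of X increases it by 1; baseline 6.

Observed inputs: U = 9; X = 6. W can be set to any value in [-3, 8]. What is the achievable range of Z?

Substituting into the A equation gives A = 4*W + 33.
N becomes 12*W + 92.
Substituting into the B equation gives B = -36*W - 280.
This gives Z = -36*W - 268.
Linear in W, so extremes are at the endpoints: W = -3 gives Z = -160; W = 8 gives Z = -556.

-556 to -160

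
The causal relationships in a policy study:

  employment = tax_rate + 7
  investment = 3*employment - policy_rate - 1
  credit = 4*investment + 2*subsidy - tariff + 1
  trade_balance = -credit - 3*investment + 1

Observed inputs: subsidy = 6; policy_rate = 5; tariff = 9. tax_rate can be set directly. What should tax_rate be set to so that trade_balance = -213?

tax_rate = 5

Substituting into the investment equation gives investment = 3*tax_rate + 15.
So credit = 12*tax_rate + 64.
trade_balance becomes -21*tax_rate - 108.
Solve -21*tax_rate - 108 = -213: tax_rate = (-213 + 108) / -21 = 5.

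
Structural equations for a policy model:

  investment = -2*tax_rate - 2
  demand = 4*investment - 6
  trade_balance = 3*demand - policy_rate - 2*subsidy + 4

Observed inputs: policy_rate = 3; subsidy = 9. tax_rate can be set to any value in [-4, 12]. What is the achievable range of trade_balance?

Substituting into the demand equation gives demand = -8*tax_rate - 14.
Substituting into the trade_balance equation gives trade_balance = -24*tax_rate - 59.
Linear in tax_rate, so extremes are at the endpoints: tax_rate = -4 gives trade_balance = 37; tax_rate = 12 gives trade_balance = -347.

-347 to 37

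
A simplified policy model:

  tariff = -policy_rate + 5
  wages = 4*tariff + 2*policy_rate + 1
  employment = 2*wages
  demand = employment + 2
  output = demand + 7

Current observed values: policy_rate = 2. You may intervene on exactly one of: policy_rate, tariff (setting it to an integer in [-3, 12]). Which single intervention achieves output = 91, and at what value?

Intervening on policy_rate: output = -4*policy_rate + 51. Reaching 91 requires policy_rate = -10, outside [-3, 12].
Intervening on tariff: with other inputs at their observed values, output = 8*tariff + 19. Solving for 91 gives tariff = 9, within [-3, 12].

set tariff = 9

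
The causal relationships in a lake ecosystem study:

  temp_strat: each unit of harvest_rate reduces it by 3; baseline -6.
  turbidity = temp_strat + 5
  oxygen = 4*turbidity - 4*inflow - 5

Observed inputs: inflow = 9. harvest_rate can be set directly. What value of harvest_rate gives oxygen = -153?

harvest_rate = 9

Substituting into the turbidity equation gives turbidity = -3*harvest_rate - 1.
Substituting into the oxygen equation gives oxygen = -12*harvest_rate - 45.
Solve -12*harvest_rate - 45 = -153: harvest_rate = (-153 + 45) / -12 = 9.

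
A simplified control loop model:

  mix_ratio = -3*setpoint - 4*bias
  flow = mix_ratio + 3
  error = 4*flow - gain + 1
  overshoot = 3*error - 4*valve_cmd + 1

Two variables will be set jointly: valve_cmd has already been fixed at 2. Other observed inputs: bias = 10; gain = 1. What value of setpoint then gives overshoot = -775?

With valve_cmd held at 2:
Substituting into the mix_ratio equation gives mix_ratio = -3*setpoint - 40.
This gives flow = -3*setpoint - 37.
Substituting into the error equation gives error = -12*setpoint - 148.
Substituting into the overshoot equation gives overshoot = -36*setpoint - 451.
Solve -36*setpoint - 451 = -775: setpoint = (-775 + 451) / -36 = 9.

setpoint = 9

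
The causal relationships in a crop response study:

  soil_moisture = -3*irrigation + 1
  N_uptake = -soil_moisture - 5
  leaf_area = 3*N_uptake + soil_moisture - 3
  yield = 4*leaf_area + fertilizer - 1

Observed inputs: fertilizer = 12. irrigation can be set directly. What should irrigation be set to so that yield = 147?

irrigation = 9

Substituting into the N_uptake equation gives N_uptake = 3*irrigation - 6.
So leaf_area = 6*irrigation - 20.
Substituting into the yield equation gives yield = 24*irrigation - 69.
Solve 24*irrigation - 69 = 147: irrigation = (147 + 69) / 24 = 9.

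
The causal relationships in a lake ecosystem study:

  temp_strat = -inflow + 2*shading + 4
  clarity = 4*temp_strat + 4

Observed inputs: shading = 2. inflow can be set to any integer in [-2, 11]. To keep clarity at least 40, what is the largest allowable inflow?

inflow = -1

Substituting into the temp_strat equation gives temp_strat = -inflow + 8.
So clarity = -4*inflow + 36.
Require -4*inflow + 36 ≥ 40, so inflow ≤ -1.
The largest integer in [-2, 11] satisfying this is -1.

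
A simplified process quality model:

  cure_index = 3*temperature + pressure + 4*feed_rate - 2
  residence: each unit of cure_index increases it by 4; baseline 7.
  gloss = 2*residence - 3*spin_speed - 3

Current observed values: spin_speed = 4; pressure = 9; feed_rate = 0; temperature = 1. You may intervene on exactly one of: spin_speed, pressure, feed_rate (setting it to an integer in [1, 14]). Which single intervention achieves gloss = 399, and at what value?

set feed_rate = 10

Intervening on spin_speed: gloss = -3*spin_speed + 91. Reaching 399 requires spin_speed = -308/3, not an integer.
Intervening on pressure: gloss = 8*pressure + 7. Reaching 399 requires pressure = 49, outside [1, 14].
Intervening on feed_rate: with other inputs at their observed values, gloss = 32*feed_rate + 79. Solving for 399 gives feed_rate = 10, within [1, 14].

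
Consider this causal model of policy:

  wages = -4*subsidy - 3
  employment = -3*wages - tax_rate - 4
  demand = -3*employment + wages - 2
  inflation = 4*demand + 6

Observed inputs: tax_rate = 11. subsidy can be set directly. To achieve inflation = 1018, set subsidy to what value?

Substituting into the employment equation gives employment = 12*subsidy - 6.
Substituting into the demand equation gives demand = -40*subsidy + 13.
This gives inflation = -160*subsidy + 58.
Solve -160*subsidy + 58 = 1018: subsidy = (1018 - 58) / -160 = -6.

subsidy = -6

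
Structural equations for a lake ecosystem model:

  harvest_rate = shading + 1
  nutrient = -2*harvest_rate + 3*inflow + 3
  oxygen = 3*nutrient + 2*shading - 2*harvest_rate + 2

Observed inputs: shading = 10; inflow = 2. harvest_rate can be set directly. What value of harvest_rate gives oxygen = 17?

harvest_rate = 4

Intervening on harvest_rate fixes its value directly, overriding its dependence on shading.
Substituting into the nutrient equation gives nutrient = -2*harvest_rate + 9.
oxygen becomes -8*harvest_rate + 49.
Solve -8*harvest_rate + 49 = 17: harvest_rate = (17 - 49) / -8 = 4.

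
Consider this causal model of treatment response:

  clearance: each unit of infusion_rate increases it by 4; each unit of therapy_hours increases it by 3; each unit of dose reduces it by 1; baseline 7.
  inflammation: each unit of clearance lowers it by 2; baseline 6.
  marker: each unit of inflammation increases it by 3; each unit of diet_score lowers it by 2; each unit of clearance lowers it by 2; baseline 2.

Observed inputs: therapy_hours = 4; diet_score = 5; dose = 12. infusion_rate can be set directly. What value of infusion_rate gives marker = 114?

Substituting into the clearance equation gives clearance = 4*infusion_rate + 7.
inflammation becomes -8*infusion_rate - 8.
Substituting into the marker equation gives marker = -32*infusion_rate - 46.
Solve -32*infusion_rate - 46 = 114: infusion_rate = (114 + 46) / -32 = -5.

infusion_rate = -5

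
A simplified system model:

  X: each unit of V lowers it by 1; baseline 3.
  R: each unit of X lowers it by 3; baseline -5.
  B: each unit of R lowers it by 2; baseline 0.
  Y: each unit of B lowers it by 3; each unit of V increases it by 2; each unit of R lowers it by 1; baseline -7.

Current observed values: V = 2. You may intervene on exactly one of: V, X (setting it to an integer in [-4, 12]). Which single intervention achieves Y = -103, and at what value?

Intervening on V: Y = 17*V - 77. Reaching -103 requires V = -26/17, not an integer.
Intervening on X: with other inputs at their observed values, Y = -15*X - 28. Solving for -103 gives X = 5, within [-4, 12].

set X = 5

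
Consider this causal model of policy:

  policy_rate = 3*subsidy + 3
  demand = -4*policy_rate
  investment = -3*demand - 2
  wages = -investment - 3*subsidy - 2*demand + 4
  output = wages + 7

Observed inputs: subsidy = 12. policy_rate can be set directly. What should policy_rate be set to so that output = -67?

Intervening on policy_rate fixes its value directly, overriding its dependence on subsidy.
Substituting into the investment equation gives investment = 12*policy_rate - 2.
Substituting into the wages equation gives wages = -4*policy_rate - 30.
output becomes -4*policy_rate - 23.
Solve -4*policy_rate - 23 = -67: policy_rate = (-67 + 23) / -4 = 11.

policy_rate = 11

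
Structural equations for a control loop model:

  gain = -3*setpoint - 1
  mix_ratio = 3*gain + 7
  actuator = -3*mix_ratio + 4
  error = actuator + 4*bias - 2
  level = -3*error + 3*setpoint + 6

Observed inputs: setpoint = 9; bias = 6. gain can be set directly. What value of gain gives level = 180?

Intervening on gain fixes its value directly, overriding its dependence on setpoint.
Substituting into the actuator equation gives actuator = -9*gain - 17.
This gives error = -9*gain + 5.
level becomes 27*gain + 18.
Solve 27*gain + 18 = 180: gain = (180 - 18) / 27 = 6.

gain = 6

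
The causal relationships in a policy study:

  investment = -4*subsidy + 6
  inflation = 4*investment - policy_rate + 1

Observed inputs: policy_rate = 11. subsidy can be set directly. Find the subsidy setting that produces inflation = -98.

subsidy = 7

Substituting into the inflation equation gives inflation = -16*subsidy + 14.
Solve -16*subsidy + 14 = -98: subsidy = (-98 - 14) / -16 = 7.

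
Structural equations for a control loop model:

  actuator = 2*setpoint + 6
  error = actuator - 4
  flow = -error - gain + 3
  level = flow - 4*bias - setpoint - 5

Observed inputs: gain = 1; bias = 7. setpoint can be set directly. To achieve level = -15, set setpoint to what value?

setpoint = -6

Substituting into the error equation gives error = 2*setpoint + 2.
Substituting into the flow equation gives flow = -2*setpoint.
Substituting into the level equation gives level = -3*setpoint - 33.
Solve -3*setpoint - 33 = -15: setpoint = (-15 + 33) / -3 = -6.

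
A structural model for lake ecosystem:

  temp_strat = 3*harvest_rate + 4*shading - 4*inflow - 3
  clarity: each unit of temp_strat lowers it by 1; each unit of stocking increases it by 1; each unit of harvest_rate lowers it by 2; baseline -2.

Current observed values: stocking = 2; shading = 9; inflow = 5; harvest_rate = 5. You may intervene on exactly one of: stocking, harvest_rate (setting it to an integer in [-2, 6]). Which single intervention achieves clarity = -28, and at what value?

Intervening on stocking: clarity = stocking - 40. Reaching -28 requires stocking = 12, outside [-2, 6].
Intervening on harvest_rate: with other inputs at their observed values, clarity = -5*harvest_rate - 13. Solving for -28 gives harvest_rate = 3, within [-2, 6].

set harvest_rate = 3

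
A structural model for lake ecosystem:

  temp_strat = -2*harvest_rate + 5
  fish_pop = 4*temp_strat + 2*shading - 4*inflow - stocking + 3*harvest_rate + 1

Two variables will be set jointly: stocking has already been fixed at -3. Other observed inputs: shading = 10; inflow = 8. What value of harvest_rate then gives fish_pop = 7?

With stocking held at -3:
Substituting into the fish_pop equation gives fish_pop = -5*harvest_rate + 12.
Solve -5*harvest_rate + 12 = 7: harvest_rate = (7 - 12) / -5 = 1.

harvest_rate = 1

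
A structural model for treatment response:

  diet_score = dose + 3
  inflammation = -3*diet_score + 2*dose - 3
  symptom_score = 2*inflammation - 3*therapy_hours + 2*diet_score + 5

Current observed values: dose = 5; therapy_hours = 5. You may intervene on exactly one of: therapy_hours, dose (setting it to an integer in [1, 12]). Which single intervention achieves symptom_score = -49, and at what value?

Intervening on therapy_hours: with other inputs at their observed values, symptom_score = -3*therapy_hours - 13. Solving for -49 gives therapy_hours = 12, within [1, 12].
Intervening on dose: the paths from dose to symptom_score cancel (net effect zero), leaving symptom_score = -28; -49 is unreachable this way.

set therapy_hours = 12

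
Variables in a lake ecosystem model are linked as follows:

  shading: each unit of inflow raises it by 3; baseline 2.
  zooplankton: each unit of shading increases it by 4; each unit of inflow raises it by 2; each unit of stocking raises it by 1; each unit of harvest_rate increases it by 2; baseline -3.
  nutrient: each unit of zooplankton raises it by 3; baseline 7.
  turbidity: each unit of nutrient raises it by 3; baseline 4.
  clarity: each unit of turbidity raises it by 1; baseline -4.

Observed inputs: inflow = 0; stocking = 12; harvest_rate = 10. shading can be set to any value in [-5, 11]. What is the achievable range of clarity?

Intervening on shading fixes its value directly, overriding its dependence on inflow.
Substituting into the zooplankton equation gives zooplankton = 4*shading + 29.
nutrient becomes 12*shading + 94.
Substituting into the turbidity equation gives turbidity = 36*shading + 286.
So clarity = 36*shading + 282.
Linear in shading, so extremes are at the endpoints: shading = -5 gives clarity = 102; shading = 11 gives clarity = 678.

102 to 678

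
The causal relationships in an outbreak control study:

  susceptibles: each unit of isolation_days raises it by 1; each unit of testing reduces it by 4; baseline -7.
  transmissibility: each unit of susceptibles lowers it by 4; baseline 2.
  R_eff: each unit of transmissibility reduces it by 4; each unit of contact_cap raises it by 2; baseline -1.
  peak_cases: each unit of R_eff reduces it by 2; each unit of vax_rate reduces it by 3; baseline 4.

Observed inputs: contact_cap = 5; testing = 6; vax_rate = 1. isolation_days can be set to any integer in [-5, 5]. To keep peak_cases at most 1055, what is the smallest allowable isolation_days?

Substituting into the susceptibles equation gives susceptibles = isolation_days - 31.
Substituting into the transmissibility equation gives transmissibility = -4*isolation_days + 126.
So R_eff = 16*isolation_days - 495.
Substituting into the peak_cases equation gives peak_cases = -32*isolation_days + 991.
Require -32*isolation_days + 991 ≤ 1055, so isolation_days ≥ -2.
The smallest integer in [-5, 5] satisfying this is -2.

isolation_days = -2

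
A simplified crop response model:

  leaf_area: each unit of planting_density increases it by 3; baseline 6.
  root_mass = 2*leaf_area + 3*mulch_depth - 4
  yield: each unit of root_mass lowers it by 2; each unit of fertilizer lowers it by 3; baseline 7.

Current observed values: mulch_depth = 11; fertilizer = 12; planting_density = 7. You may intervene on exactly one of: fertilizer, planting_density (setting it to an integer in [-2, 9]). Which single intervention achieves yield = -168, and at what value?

set fertilizer = 3

Intervening on fertilizer: with other inputs at their observed values, yield = -3*fertilizer - 159. Solving for -168 gives fertilizer = 3, within [-2, 9].
Intervening on planting_density: yield = -12*planting_density - 111. Reaching -168 requires planting_density = 19/4, not an integer.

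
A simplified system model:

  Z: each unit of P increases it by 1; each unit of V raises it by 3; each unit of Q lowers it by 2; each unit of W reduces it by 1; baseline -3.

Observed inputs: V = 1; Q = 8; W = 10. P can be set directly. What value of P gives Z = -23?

Substituting into the Z equation gives Z = P - 26.
Solve P - 26 = -23: P = (-23 + 26) / 1 = 3.

P = 3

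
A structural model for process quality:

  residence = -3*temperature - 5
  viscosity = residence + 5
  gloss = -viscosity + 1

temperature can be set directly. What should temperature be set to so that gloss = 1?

Substituting into the viscosity equation gives viscosity = -3*temperature.
Substituting into the gloss equation gives gloss = 3*temperature + 1.
Solve 3*temperature + 1 = 1: temperature = (1 - 1) / 3 = 0.

temperature = 0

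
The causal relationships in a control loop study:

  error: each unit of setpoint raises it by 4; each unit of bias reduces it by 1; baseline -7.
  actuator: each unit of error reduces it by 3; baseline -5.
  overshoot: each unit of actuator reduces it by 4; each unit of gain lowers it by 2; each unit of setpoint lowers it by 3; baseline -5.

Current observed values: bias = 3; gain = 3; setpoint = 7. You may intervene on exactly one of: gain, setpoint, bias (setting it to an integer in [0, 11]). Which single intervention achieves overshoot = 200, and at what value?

Intervening on gain: with other inputs at their observed values, overshoot = -2*gain + 210. Solving for 200 gives gain = 5, within [0, 11].
Intervening on setpoint: overshoot = 45*setpoint - 111. Reaching 200 requires setpoint = 311/45, not an integer.
Intervening on bias: overshoot = -12*bias + 240. Reaching 200 requires bias = 10/3, not an integer.

set gain = 5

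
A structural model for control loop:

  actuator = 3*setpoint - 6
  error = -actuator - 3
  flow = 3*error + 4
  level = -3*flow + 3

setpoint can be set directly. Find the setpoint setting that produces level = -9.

setpoint = 1

Substituting into the error equation gives error = -3*setpoint + 3.
So flow = -9*setpoint + 13.
So level = 27*setpoint - 36.
Solve 27*setpoint - 36 = -9: setpoint = (-9 + 36) / 27 = 1.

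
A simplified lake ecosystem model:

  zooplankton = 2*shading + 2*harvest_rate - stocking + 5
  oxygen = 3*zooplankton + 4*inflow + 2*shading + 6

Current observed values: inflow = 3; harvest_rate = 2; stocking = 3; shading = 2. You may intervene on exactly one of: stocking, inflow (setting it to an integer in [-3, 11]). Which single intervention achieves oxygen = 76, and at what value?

Intervening on stocking: oxygen = -3*stocking + 61. Reaching 76 requires stocking = -5, outside [-3, 11].
Intervening on inflow: with other inputs at their observed values, oxygen = 4*inflow + 40. Solving for 76 gives inflow = 9, within [-3, 11].

set inflow = 9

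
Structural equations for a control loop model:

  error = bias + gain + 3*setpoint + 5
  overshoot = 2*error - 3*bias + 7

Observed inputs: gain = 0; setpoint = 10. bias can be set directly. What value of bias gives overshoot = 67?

Substituting into the error equation gives error = bias + 35.
overshoot becomes -bias + 77.
Solve -bias + 77 = 67: bias = (67 - 77) / -1 = 10.

bias = 10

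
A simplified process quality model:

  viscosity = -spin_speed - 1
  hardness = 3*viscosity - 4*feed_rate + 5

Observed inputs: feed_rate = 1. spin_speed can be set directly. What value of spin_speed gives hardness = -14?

Substituting into the hardness equation gives hardness = -3*spin_speed - 2.
Solve -3*spin_speed - 2 = -14: spin_speed = (-14 + 2) / -3 = 4.

spin_speed = 4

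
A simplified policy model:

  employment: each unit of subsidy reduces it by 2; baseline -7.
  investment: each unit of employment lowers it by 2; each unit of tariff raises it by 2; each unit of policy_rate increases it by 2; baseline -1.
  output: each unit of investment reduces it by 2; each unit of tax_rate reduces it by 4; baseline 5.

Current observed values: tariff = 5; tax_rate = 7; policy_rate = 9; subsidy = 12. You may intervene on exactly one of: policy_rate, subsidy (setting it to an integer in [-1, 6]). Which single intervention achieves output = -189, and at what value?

set policy_rate = 6

Intervening on policy_rate: with other inputs at their observed values, output = -4*policy_rate - 165. Solving for -189 gives policy_rate = 6, within [-1, 6].
Intervening on subsidy: output = -8*subsidy - 105. Reaching -189 requires subsidy = 21/2, not an integer.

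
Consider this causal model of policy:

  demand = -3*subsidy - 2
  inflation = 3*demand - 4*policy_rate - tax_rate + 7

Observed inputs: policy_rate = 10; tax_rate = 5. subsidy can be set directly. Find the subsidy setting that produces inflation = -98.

Substituting into the inflation equation gives inflation = -9*subsidy - 44.
Solve -9*subsidy - 44 = -98: subsidy = (-98 + 44) / -9 = 6.

subsidy = 6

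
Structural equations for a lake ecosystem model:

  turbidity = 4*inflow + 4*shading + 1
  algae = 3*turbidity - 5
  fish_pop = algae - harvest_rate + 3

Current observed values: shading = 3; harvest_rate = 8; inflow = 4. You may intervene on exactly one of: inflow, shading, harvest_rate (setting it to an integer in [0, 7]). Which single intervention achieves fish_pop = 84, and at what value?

set harvest_rate = 1

Intervening on inflow: fish_pop = 12*inflow + 29. Reaching 84 requires inflow = 55/12, not an integer.
Intervening on shading: fish_pop = 12*shading + 41. Reaching 84 requires shading = 43/12, not an integer.
Intervening on harvest_rate: with other inputs at their observed values, fish_pop = -harvest_rate + 85. Solving for 84 gives harvest_rate = 1, within [0, 7].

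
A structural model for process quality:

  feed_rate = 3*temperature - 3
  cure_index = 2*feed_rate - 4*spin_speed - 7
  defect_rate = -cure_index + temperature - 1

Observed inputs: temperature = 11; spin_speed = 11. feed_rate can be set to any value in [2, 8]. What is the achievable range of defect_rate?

Intervening on feed_rate fixes its value directly, overriding its dependence on temperature.
Substituting into the cure_index equation gives cure_index = 2*feed_rate - 51.
Substituting into the defect_rate equation gives defect_rate = -2*feed_rate + 61.
Linear in feed_rate, so extremes are at the endpoints: feed_rate = 2 gives defect_rate = 57; feed_rate = 8 gives defect_rate = 45.

45 to 57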